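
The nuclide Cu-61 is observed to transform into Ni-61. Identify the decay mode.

ΔA = 61 − 61 = 0; ΔZ = 28 − 29 = -1.
A is unchanged and Z drops by 1 — a proton has become a neutron (β⁺ emission or electron capture).

beta-plus decay or electron capture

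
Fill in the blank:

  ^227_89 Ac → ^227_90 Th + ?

Conserve mass number: 227 = 227 + A, so A = 0.
Conserve atomic number: 89 = 90 + Z, so Z = -1.
A = 0 and Z = -1 is ^0_-1 e — a beta-minus particle.

beta-minus particle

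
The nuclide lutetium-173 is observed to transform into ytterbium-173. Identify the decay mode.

beta-plus decay or electron capture

ΔA = 173 − 173 = 0; ΔZ = 70 − 71 = -1.
A is unchanged and Z drops by 1 — a proton has become a neutron (β⁺ emission or electron capture).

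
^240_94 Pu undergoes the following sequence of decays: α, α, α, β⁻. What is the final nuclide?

Ac-228

Start: (A, Z) = (240, 94).
After α: (236, 92).
After α: (232, 90).
After α: (228, 88).
After β⁻: (228, 89).
Z = 89 is actinium.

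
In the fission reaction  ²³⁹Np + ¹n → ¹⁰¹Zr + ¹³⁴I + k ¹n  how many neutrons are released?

5

Conserve mass number: 240 = 101 + 134 + k, so k = 240 − 235 = 5.
Check atomic number: 93 = 40 + 53 + 0 = 93. ✓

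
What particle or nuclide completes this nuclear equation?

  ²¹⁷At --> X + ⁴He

Bi-213

Conserve mass number: 217 = A + 4, so A = 213.
Conserve atomic number: 85 = Z + 2, so Z = 83.
Z = 83 is bismuth, so the species is ²¹³Bi.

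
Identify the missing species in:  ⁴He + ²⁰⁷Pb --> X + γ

Po-211

Conserve mass number: 4 + 207 = A + 0, so A = 211.
Conserve atomic number: 2 + 82 = Z + 0, so Z = 84.
Z = 84 is polonium, so the species is ²¹¹Po.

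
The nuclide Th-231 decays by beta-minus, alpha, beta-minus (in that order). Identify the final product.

Start: (A, Z) = (231, 90).
After β⁻: (231, 91).
After α: (227, 89).
After β⁻: (227, 90).
Z = 90 is thorium.

Th-227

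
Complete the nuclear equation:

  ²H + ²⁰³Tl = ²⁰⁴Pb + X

neutron

Conserve mass number: 2 + 203 = 204 + A, so A = 1.
Conserve atomic number: 1 + 81 = 82 + Z, so Z = 0.
A = 1 and Z = 0 is ¹n — a neutron.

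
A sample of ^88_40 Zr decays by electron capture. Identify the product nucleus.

Y-88

Electron capture: mass number changes by +0, atomic number by -1.
A: 88 = 88; Z: 40 − 1 = 39.
Z = 39 is yttrium, so the daughter is ^88_39 Y.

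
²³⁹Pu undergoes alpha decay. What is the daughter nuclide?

U-235

Alpha decay: mass number changes by -4, atomic number by -2.
A: 239 − 4 = 235; Z: 94 − 2 = 92.
Z = 92 is uranium, so the daughter is ²³⁵U.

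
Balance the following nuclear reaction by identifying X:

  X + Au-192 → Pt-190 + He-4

Conserve mass number: A + 192 = 190 + 4, so A = 2.
Conserve atomic number: Z + 79 = 78 + 2, so Z = 1.
A = 2 and Z = 1 is H-2 — a deuteron.

deuteron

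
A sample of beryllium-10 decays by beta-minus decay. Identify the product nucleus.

Beta-minus decay: mass number changes by +0, atomic number by +1.
A: 10 = 10; Z: 4 + 1 = 5.
Z = 5 is boron, so the daughter is boron-10.

B-10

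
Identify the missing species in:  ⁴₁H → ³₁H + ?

neutron

Conserve mass number: 4 = 3 + A, so A = 1.
Conserve atomic number: 1 = 1 + Z, so Z = 0.
A = 1 and Z = 0 is ¹₀n — a neutron.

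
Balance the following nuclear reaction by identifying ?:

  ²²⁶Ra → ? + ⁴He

Rn-222

Conserve mass number: 226 = A + 4, so A = 222.
Conserve atomic number: 88 = Z + 2, so Z = 86.
Z = 86 is radon, so the species is ²²²Rn.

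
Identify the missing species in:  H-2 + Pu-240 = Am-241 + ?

Conserve mass number: 2 + 240 = 241 + A, so A = 1.
Conserve atomic number: 1 + 94 = 95 + Z, so Z = 0.
A = 1 and Z = 0 is n — a neutron.

neutron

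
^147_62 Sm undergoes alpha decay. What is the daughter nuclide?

Nd-143

Alpha decay: mass number changes by -4, atomic number by -2.
A: 147 − 4 = 143; Z: 62 − 2 = 60.
Z = 60 is neodymium, so the daughter is ^143_60 Nd.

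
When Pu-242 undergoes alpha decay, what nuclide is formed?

Alpha decay: mass number changes by -4, atomic number by -2.
A: 242 − 4 = 238; Z: 94 − 2 = 92.
Z = 92 is uranium, so the daughter is U-238.

U-238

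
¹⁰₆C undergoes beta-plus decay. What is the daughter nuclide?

Beta-plus decay: mass number changes by +0, atomic number by -1.
A: 10 = 10; Z: 6 − 1 = 5.
Z = 5 is boron, so the daughter is ¹⁰₅B.

B-10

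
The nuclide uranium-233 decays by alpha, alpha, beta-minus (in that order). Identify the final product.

Ac-225

Start: (A, Z) = (233, 92).
After α: (229, 90).
After α: (225, 88).
After β⁻: (225, 89).
Z = 89 is actinium.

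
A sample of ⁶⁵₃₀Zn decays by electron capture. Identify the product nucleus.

Cu-65

Electron capture: mass number changes by +0, atomic number by -1.
A: 65 = 65; Z: 30 − 1 = 29.
Z = 29 is copper, so the daughter is ⁶⁵₂₉Cu.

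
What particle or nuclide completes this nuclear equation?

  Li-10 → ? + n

Conserve mass number: 10 = A + 1, so A = 9.
Conserve atomic number: 3 = Z + 0, so Z = 3.
Z = 3 is lithium, so the species is Li-9.

Li-9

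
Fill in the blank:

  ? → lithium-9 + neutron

Li-10

Conserve mass number: A = 9 + 1, so A = 10.
Conserve atomic number: Z = 3 + 0, so Z = 3.
Z = 3 is lithium, so the species is lithium-10.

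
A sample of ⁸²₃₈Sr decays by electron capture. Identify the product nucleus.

Electron capture: mass number changes by +0, atomic number by -1.
A: 82 = 82; Z: 38 − 1 = 37.
Z = 37 is rubidium, so the daughter is ⁸²₃₇Rb.

Rb-82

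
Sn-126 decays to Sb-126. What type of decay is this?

ΔA = 126 − 126 = 0; ΔZ = 51 − 50 = +1.
A is unchanged and Z rises by 1 — a neutron has become a proton (β⁻ decay).

beta-minus decay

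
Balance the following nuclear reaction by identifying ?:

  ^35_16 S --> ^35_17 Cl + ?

Conserve mass number: 35 = 35 + A, so A = 0.
Conserve atomic number: 16 = 17 + Z, so Z = -1.
A = 0 and Z = -1 is ^0_-1 e — a beta-minus particle.

beta-minus particle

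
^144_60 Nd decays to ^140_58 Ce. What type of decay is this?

alpha decay

ΔA = 140 − 144 = -4; ΔZ = 58 − 60 = -2.
A drops by 4 and Z drops by 2 — the signature of alpha emission.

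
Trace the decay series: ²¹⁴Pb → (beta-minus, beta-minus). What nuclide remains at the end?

Start: (A, Z) = (214, 82).
After β⁻: (214, 83).
After β⁻: (214, 84).
Z = 84 is polonium.

Po-214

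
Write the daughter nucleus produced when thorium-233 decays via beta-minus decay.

Pa-233

Beta-minus decay: mass number changes by +0, atomic number by +1.
A: 233 = 233; Z: 90 + 1 = 91.
Z = 91 is protactinium, so the daughter is protactinium-233.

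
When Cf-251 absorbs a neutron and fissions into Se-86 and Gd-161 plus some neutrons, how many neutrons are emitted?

5

Conserve mass number: 252 = 86 + 161 + k, so k = 252 − 247 = 5.
Check atomic number: 98 = 34 + 64 + 0 = 98. ✓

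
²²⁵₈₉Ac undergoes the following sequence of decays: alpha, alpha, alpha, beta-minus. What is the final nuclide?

Po-213

Start: (A, Z) = (225, 89).
After α: (221, 87).
After α: (217, 85).
After α: (213, 83).
After β⁻: (213, 84).
Z = 84 is polonium.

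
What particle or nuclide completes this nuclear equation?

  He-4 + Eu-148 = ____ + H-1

Conserve mass number: 4 + 148 = A + 1, so A = 151.
Conserve atomic number: 2 + 63 = Z + 1, so Z = 64.
Z = 64 is gadolinium, so the species is Gd-151.

Gd-151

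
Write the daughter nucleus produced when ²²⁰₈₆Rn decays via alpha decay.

Alpha decay: mass number changes by -4, atomic number by -2.
A: 220 − 4 = 216; Z: 86 − 2 = 84.
Z = 84 is polonium, so the daughter is ²¹⁶₈₄Po.

Po-216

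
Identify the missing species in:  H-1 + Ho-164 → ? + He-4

Dy-161

Conserve mass number: 1 + 164 = A + 4, so A = 161.
Conserve atomic number: 1 + 67 = Z + 2, so Z = 66.
Z = 66 is dysprosium, so the species is Dy-161.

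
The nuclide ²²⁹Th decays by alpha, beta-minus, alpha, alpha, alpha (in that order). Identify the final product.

Bi-213

Start: (A, Z) = (229, 90).
After α: (225, 88).
After β⁻: (225, 89).
After α: (221, 87).
After α: (217, 85).
After α: (213, 83).
Z = 83 is bismuth.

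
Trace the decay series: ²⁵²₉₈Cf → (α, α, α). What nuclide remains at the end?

Start: (A, Z) = (252, 98).
After α: (248, 96).
After α: (244, 94).
After α: (240, 92).
Z = 92 is uranium.

U-240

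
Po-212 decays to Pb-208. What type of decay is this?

ΔA = 208 − 212 = -4; ΔZ = 82 − 84 = -2.
A drops by 4 and Z drops by 2 — the signature of alpha emission.

alpha decay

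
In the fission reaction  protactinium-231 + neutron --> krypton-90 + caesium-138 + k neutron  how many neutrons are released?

Conserve mass number: 232 = 90 + 138 + k, so k = 232 − 228 = 4.
Check atomic number: 91 = 36 + 55 + 0 = 91. ✓

4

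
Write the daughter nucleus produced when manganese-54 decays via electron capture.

Electron capture: mass number changes by +0, atomic number by -1.
A: 54 = 54; Z: 25 − 1 = 24.
Z = 24 is chromium, so the daughter is chromium-54.

Cr-54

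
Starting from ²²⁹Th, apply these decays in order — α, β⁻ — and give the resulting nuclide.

Ac-225

Start: (A, Z) = (229, 90).
After α: (225, 88).
After β⁻: (225, 89).
Z = 89 is actinium.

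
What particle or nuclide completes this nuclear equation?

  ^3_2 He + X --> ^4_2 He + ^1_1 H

deuteron

Conserve mass number: 3 + A = 4 + 1, so A = 2.
Conserve atomic number: 2 + Z = 2 + 1, so Z = 1.
A = 2 and Z = 1 is ^2_1 H — a deuteron.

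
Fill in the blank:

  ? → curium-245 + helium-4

Conserve mass number: A = 245 + 4, so A = 249.
Conserve atomic number: Z = 96 + 2, so Z = 98.
Z = 98 is californium, so the species is californium-249.

Cf-249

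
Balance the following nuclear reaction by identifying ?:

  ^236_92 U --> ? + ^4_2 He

Conserve mass number: 236 = A + 4, so A = 232.
Conserve atomic number: 92 = Z + 2, so Z = 90.
Z = 90 is thorium, so the species is ^232_90 Th.

Th-232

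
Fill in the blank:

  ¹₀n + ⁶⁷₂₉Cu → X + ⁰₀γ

Cu-68

Conserve mass number: 1 + 67 = A + 0, so A = 68.
Conserve atomic number: 0 + 29 = Z + 0, so Z = 29.
Z = 29 is copper, so the species is ⁶⁸₂₉Cu.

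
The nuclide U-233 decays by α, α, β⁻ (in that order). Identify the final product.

Ac-225

Start: (A, Z) = (233, 92).
After α: (229, 90).
After α: (225, 88).
After β⁻: (225, 89).
Z = 89 is actinium.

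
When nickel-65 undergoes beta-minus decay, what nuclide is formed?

Beta-minus decay: mass number changes by +0, atomic number by +1.
A: 65 = 65; Z: 28 + 1 = 29.
Z = 29 is copper, so the daughter is copper-65.

Cu-65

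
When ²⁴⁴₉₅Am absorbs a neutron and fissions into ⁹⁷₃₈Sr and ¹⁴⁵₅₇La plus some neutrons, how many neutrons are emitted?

3

Conserve mass number: 245 = 97 + 145 + k, so k = 245 − 242 = 3.
Check atomic number: 95 = 38 + 57 + 0 = 95. ✓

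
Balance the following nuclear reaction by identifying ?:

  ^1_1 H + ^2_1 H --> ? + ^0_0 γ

Conserve mass number: 1 + 2 = A + 0, so A = 3.
Conserve atomic number: 1 + 1 = Z + 0, so Z = 2.
Z = 2 is helium, so the species is ^3_2 He.

He-3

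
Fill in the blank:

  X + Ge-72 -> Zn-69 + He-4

neutron

Conserve mass number: A + 72 = 69 + 4, so A = 1.
Conserve atomic number: Z + 32 = 30 + 2, so Z = 0.
A = 1 and Z = 0 is n — a neutron.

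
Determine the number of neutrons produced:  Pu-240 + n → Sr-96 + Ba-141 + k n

4

Conserve mass number: 241 = 96 + 141 + k, so k = 241 − 237 = 4.
Check atomic number: 94 = 38 + 56 + 0 = 94. ✓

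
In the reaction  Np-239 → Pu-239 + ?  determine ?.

Conserve mass number: 239 = 239 + A, so A = 0.
Conserve atomic number: 93 = 94 + Z, so Z = -1.
A = 0 and Z = -1 is e⁻ — a beta-minus particle.

beta-minus particle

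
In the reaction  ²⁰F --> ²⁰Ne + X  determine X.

beta-minus particle

Conserve mass number: 20 = 20 + A, so A = 0.
Conserve atomic number: 9 = 10 + Z, so Z = -1.
A = 0 and Z = -1 is e⁻ — a beta-minus particle.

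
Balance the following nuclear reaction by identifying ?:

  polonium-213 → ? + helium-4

Conserve mass number: 213 = A + 4, so A = 209.
Conserve atomic number: 84 = Z + 2, so Z = 82.
Z = 82 is lead, so the species is lead-209.

Pb-209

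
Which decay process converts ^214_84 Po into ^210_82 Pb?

ΔA = 210 − 214 = -4; ΔZ = 82 − 84 = -2.
A drops by 4 and Z drops by 2 — the signature of alpha emission.

alpha decay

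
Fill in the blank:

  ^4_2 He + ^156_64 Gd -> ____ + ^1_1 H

Tb-159

Conserve mass number: 4 + 156 = A + 1, so A = 159.
Conserve atomic number: 2 + 64 = Z + 1, so Z = 65.
Z = 65 is terbium, so the species is ^159_65 Tb.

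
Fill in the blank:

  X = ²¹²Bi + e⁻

Conserve mass number: A = 212 + 0, so A = 212.
Conserve atomic number: Z = 83 − 1, so Z = 82.
Z = 82 is lead, so the species is ²¹²Pb.

Pb-212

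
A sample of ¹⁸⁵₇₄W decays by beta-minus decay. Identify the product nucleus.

Re-185

Beta-minus decay: mass number changes by +0, atomic number by +1.
A: 185 = 185; Z: 74 + 1 = 75.
Z = 75 is rhenium, so the daughter is ¹⁸⁵₇₅Re.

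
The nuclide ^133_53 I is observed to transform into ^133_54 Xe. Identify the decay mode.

beta-minus decay

ΔA = 133 − 133 = 0; ΔZ = 54 − 53 = +1.
A is unchanged and Z rises by 1 — a neutron has become a proton (β⁻ decay).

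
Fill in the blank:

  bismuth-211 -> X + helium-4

Tl-207

Conserve mass number: 211 = A + 4, so A = 207.
Conserve atomic number: 83 = Z + 2, so Z = 81.
Z = 81 is thallium, so the species is thallium-207.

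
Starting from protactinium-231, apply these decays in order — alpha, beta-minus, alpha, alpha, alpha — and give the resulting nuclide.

Start: (A, Z) = (231, 91).
After α: (227, 89).
After β⁻: (227, 90).
After α: (223, 88).
After α: (219, 86).
After α: (215, 84).
Z = 84 is polonium.

Po-215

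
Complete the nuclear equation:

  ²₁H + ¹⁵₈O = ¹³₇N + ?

Conserve mass number: 2 + 15 = 13 + A, so A = 4.
Conserve atomic number: 1 + 8 = 7 + Z, so Z = 2.
A = 4 and Z = 2 is ⁴₂He — an alpha particle.

alpha particle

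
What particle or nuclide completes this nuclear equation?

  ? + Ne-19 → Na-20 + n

Conserve mass number: A + 19 = 20 + 1, so A = 2.
Conserve atomic number: Z + 10 = 11 + 0, so Z = 1.
A = 2 and Z = 1 is H-2 — a deuteron.

deuteron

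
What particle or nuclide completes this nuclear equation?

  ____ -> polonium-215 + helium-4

Rn-219

Conserve mass number: A = 215 + 4, so A = 219.
Conserve atomic number: Z = 84 + 2, so Z = 86.
Z = 86 is radon, so the species is radon-219.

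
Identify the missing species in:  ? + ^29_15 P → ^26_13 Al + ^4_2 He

neutron

Conserve mass number: A + 29 = 26 + 4, so A = 1.
Conserve atomic number: Z + 15 = 13 + 2, so Z = 0.
A = 1 and Z = 0 is ^1_0 n — a neutron.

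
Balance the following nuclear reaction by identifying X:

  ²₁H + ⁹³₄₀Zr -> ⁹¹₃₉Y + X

Conserve mass number: 2 + 93 = 91 + A, so A = 4.
Conserve atomic number: 1 + 40 = 39 + Z, so Z = 2.
A = 4 and Z = 2 is ⁴₂He — an alpha particle.

alpha particle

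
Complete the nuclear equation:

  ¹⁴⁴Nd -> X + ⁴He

Ce-140

Conserve mass number: 144 = A + 4, so A = 140.
Conserve atomic number: 60 = Z + 2, so Z = 58.
Z = 58 is cerium, so the species is ¹⁴⁰Ce.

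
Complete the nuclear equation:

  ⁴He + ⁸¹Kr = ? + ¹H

Conserve mass number: 4 + 81 = A + 1, so A = 84.
Conserve atomic number: 2 + 36 = Z + 1, so Z = 37.
Z = 37 is rubidium, so the species is ⁸⁴Rb.

Rb-84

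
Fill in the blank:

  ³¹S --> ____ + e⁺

P-31

Conserve mass number: 31 = A + 0, so A = 31.
Conserve atomic number: 16 = Z + 1, so Z = 15.
Z = 15 is phosphorus, so the species is ³¹P.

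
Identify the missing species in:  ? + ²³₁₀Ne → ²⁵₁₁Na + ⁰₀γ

deuteron

Conserve mass number: A + 23 = 25 + 0, so A = 2.
Conserve atomic number: Z + 10 = 11 + 0, so Z = 1.
A = 2 and Z = 1 is ²₁H — a deuteron.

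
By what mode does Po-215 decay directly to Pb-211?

ΔA = 211 − 215 = -4; ΔZ = 82 − 84 = -2.
A drops by 4 and Z drops by 2 — the signature of alpha emission.

alpha decay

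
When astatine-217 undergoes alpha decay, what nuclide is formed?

Alpha decay: mass number changes by -4, atomic number by -2.
A: 217 − 4 = 213; Z: 85 − 2 = 83.
Z = 83 is bismuth, so the daughter is bismuth-213.

Bi-213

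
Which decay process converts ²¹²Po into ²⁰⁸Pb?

ΔA = 208 − 212 = -4; ΔZ = 82 − 84 = -2.
A drops by 4 and Z drops by 2 — the signature of alpha emission.

alpha decay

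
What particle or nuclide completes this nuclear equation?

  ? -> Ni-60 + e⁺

Cu-60

Conserve mass number: A = 60 + 0, so A = 60.
Conserve atomic number: Z = 28 + 1, so Z = 29.
Z = 29 is copper, so the species is Cu-60.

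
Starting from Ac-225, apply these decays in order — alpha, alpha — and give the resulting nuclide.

At-217

Start: (A, Z) = (225, 89).
After α: (221, 87).
After α: (217, 85).
Z = 85 is astatine.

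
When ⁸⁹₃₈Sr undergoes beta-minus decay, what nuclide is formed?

Beta-minus decay: mass number changes by +0, atomic number by +1.
A: 89 = 89; Z: 38 + 1 = 39.
Z = 39 is yttrium, so the daughter is ⁸⁹₃₉Y.

Y-89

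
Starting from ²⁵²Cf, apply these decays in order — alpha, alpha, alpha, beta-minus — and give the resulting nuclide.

Np-240

Start: (A, Z) = (252, 98).
After α: (248, 96).
After α: (244, 94).
After α: (240, 92).
After β⁻: (240, 93).
Z = 93 is neptunium.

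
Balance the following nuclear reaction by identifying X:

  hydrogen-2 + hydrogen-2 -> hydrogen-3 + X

proton

Conserve mass number: 2 + 2 = 3 + A, so A = 1.
Conserve atomic number: 1 + 1 = 1 + Z, so Z = 1.
A = 1 and Z = 1 is hydrogen-1 — a proton.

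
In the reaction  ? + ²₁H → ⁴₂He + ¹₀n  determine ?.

Conserve mass number: A + 2 = 4 + 1, so A = 3.
Conserve atomic number: Z + 1 = 2 + 0, so Z = 1.
A = 3 and Z = 1 is ³₁H — a triton.

triton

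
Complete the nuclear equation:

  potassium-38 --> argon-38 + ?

positron

Conserve mass number: 38 = 38 + A, so A = 0.
Conserve atomic number: 19 = 18 + Z, so Z = 1.
A = 0 and Z = 1 is e⁺ — a positron.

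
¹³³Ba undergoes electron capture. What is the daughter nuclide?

Cs-133

Electron capture: mass number changes by +0, atomic number by -1.
A: 133 = 133; Z: 56 − 1 = 55.
Z = 55 is caesium, so the daughter is ¹³³Cs.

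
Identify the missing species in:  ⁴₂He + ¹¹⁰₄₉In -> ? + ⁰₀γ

Sb-114

Conserve mass number: 4 + 110 = A + 0, so A = 114.
Conserve atomic number: 2 + 49 = Z + 0, so Z = 51.
Z = 51 is antimony, so the species is ¹¹⁴₅₁Sb.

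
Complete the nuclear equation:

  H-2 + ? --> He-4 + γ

deuteron

Conserve mass number: 2 + A = 4 + 0, so A = 2.
Conserve atomic number: 1 + Z = 2 + 0, so Z = 1.
A = 2 and Z = 1 is H-2 — a deuteron.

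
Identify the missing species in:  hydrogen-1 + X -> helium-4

Conserve mass number: 1 + A = 4, so A = 3.
Conserve atomic number: 1 + Z = 2, so Z = 1.
A = 3 and Z = 1 is hydrogen-3 — a triton.

triton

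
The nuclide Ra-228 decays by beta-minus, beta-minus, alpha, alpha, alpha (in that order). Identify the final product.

Po-216

Start: (A, Z) = (228, 88).
After β⁻: (228, 89).
After β⁻: (228, 90).
After α: (224, 88).
After α: (220, 86).
After α: (216, 84).
Z = 84 is polonium.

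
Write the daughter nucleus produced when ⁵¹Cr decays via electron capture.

Electron capture: mass number changes by +0, atomic number by -1.
A: 51 = 51; Z: 24 − 1 = 23.
Z = 23 is vanadium, so the daughter is ⁵¹V.

V-51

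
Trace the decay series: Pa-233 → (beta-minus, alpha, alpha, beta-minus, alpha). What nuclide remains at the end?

Fr-221

Start: (A, Z) = (233, 91).
After β⁻: (233, 92).
After α: (229, 90).
After α: (225, 88).
After β⁻: (225, 89).
After α: (221, 87).
Z = 87 is francium.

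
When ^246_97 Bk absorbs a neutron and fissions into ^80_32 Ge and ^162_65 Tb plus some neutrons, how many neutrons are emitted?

5

Conserve mass number: 247 = 80 + 162 + k, so k = 247 − 242 = 5.
Check atomic number: 97 = 32 + 65 + 0 = 97. ✓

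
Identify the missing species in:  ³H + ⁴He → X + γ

Conserve mass number: 3 + 4 = A + 0, so A = 7.
Conserve atomic number: 1 + 2 = Z + 0, so Z = 3.
Z = 3 is lithium, so the species is ⁷Li.

Li-7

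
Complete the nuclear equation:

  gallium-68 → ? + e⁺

Zn-68

Conserve mass number: 68 = A + 0, so A = 68.
Conserve atomic number: 31 = Z + 1, so Z = 30.
Z = 30 is zinc, so the species is zinc-68.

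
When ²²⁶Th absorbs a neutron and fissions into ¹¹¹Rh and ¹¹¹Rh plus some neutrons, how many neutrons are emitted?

5

Conserve mass number: 227 = 111 + 111 + k, so k = 227 − 222 = 5.
Check atomic number: 90 = 45 + 45 + 0 = 90. ✓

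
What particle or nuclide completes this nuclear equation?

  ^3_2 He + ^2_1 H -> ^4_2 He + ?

proton

Conserve mass number: 3 + 2 = 4 + A, so A = 1.
Conserve atomic number: 2 + 1 = 2 + Z, so Z = 1.
A = 1 and Z = 1 is ^1_1 H — a proton.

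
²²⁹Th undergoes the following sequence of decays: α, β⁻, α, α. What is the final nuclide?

Start: (A, Z) = (229, 90).
After α: (225, 88).
After β⁻: (225, 89).
After α: (221, 87).
After α: (217, 85).
Z = 85 is astatine.

At-217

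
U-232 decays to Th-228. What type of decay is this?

ΔA = 228 − 232 = -4; ΔZ = 90 − 92 = -2.
A drops by 4 and Z drops by 2 — the signature of alpha emission.

alpha decay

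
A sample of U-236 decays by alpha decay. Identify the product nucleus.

Th-232

Alpha decay: mass number changes by -4, atomic number by -2.
A: 236 − 4 = 232; Z: 92 − 2 = 90.
Z = 90 is thorium, so the daughter is Th-232.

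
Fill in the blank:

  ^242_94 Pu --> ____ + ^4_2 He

Conserve mass number: 242 = A + 4, so A = 238.
Conserve atomic number: 94 = Z + 2, so Z = 92.
Z = 92 is uranium, so the species is ^238_92 U.

U-238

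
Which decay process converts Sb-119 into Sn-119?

ΔA = 119 − 119 = 0; ΔZ = 50 − 51 = -1.
A is unchanged and Z drops by 1 — a proton has become a neutron (β⁺ emission or electron capture).

beta-plus decay or electron capture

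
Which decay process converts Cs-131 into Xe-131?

beta-plus decay or electron capture

ΔA = 131 − 131 = 0; ΔZ = 54 − 55 = -1.
A is unchanged and Z drops by 1 — a proton has become a neutron (β⁺ emission or electron capture).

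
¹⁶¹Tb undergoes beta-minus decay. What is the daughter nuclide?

Beta-minus decay: mass number changes by +0, atomic number by +1.
A: 161 = 161; Z: 65 + 1 = 66.
Z = 66 is dysprosium, so the daughter is ¹⁶¹Dy.

Dy-161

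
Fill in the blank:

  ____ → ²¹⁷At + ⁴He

Fr-221

Conserve mass number: A = 217 + 4, so A = 221.
Conserve atomic number: Z = 85 + 2, so Z = 87.
Z = 87 is francium, so the species is ²²¹Fr.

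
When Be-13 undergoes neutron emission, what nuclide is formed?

Be-12

Neutron emission: mass number changes by -1, atomic number by +0.
A: 13 − 1 = 12; Z: 4 = 4.
Z = 4 is beryllium, so the daughter is Be-12.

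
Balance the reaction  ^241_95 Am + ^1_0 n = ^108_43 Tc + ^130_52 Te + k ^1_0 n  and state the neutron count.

4

Conserve mass number: 242 = 108 + 130 + k, so k = 242 − 238 = 4.
Check atomic number: 95 = 43 + 52 + 0 = 95. ✓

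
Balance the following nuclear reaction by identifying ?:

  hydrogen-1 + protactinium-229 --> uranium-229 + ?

neutron

Conserve mass number: 1 + 229 = 229 + A, so A = 1.
Conserve atomic number: 1 + 91 = 92 + Z, so Z = 0.
A = 1 and Z = 0 is neutron — a neutron.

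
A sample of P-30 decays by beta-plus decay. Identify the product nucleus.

Si-30

Beta-plus decay: mass number changes by +0, atomic number by -1.
A: 30 = 30; Z: 15 − 1 = 14.
Z = 14 is silicon, so the daughter is Si-30.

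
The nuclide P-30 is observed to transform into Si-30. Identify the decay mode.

beta-plus decay or electron capture

ΔA = 30 − 30 = 0; ΔZ = 14 − 15 = -1.
A is unchanged and Z drops by 1 — a proton has become a neutron (β⁺ emission or electron capture).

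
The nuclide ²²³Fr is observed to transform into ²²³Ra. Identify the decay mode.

ΔA = 223 − 223 = 0; ΔZ = 88 − 87 = +1.
A is unchanged and Z rises by 1 — a neutron has become a proton (β⁻ decay).

beta-minus decay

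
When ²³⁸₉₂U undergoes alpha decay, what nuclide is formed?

Th-234

Alpha decay: mass number changes by -4, atomic number by -2.
A: 238 − 4 = 234; Z: 92 − 2 = 90.
Z = 90 is thorium, so the daughter is ²³⁴₉₀Th.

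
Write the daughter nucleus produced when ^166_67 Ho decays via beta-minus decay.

Beta-minus decay: mass number changes by +0, atomic number by +1.
A: 166 = 166; Z: 67 + 1 = 68.
Z = 68 is erbium, so the daughter is ^166_68 Er.

Er-166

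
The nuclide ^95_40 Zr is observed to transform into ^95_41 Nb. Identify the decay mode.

ΔA = 95 − 95 = 0; ΔZ = 41 − 40 = +1.
A is unchanged and Z rises by 1 — a neutron has become a proton (β⁻ decay).

beta-minus decay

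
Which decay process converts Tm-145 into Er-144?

ΔA = 144 − 145 = -1; ΔZ = 68 − 69 = -1.
A drops by 1 and Z drops by 1 — a proton was emitted.

proton emission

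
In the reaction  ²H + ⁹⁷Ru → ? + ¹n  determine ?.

Conserve mass number: 2 + 97 = A + 1, so A = 98.
Conserve atomic number: 1 + 44 = Z + 0, so Z = 45.
Z = 45 is rhodium, so the species is ⁹⁸Rh.

Rh-98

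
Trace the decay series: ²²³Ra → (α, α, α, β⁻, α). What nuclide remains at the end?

Tl-207

Start: (A, Z) = (223, 88).
After α: (219, 86).
After α: (215, 84).
After α: (211, 82).
After β⁻: (211, 83).
After α: (207, 81).
Z = 81 is thallium.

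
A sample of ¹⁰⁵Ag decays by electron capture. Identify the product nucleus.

Electron capture: mass number changes by +0, atomic number by -1.
A: 105 = 105; Z: 47 − 1 = 46.
Z = 46 is palladium, so the daughter is ¹⁰⁵Pd.

Pd-105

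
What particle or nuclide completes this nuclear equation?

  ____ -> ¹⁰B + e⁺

Conserve mass number: A = 10 + 0, so A = 10.
Conserve atomic number: Z = 5 + 1, so Z = 6.
Z = 6 is carbon, so the species is ¹⁰C.

C-10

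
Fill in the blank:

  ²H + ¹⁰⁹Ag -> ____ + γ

Conserve mass number: 2 + 109 = A + 0, so A = 111.
Conserve atomic number: 1 + 47 = Z + 0, so Z = 48.
Z = 48 is cadmium, so the species is ¹¹¹Cd.

Cd-111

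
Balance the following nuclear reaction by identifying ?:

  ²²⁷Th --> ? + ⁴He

Conserve mass number: 227 = A + 4, so A = 223.
Conserve atomic number: 90 = Z + 2, so Z = 88.
Z = 88 is radium, so the species is ²²³Ra.

Ra-223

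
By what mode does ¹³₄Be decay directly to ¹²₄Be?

ΔA = 12 − 13 = -1; ΔZ = 4 − 4 = +0.
A drops by 1 with Z unchanged — a neutron was emitted.

neutron emission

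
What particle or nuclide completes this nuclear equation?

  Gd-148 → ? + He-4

Conserve mass number: 148 = A + 4, so A = 144.
Conserve atomic number: 64 = Z + 2, so Z = 62.
Z = 62 is samarium, so the species is Sm-144.

Sm-144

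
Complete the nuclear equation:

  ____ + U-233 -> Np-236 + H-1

alpha particle

Conserve mass number: A + 233 = 236 + 1, so A = 4.
Conserve atomic number: Z + 92 = 93 + 1, so Z = 2.
A = 4 and Z = 2 is He-4 — an alpha particle.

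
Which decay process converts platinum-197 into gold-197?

beta-minus decay

ΔA = 197 − 197 = 0; ΔZ = 79 − 78 = +1.
A is unchanged and Z rises by 1 — a neutron has become a proton (β⁻ decay).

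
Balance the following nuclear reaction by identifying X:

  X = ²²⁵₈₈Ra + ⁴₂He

Th-229

Conserve mass number: A = 225 + 4, so A = 229.
Conserve atomic number: Z = 88 + 2, so Z = 90.
Z = 90 is thorium, so the species is ²²⁹₉₀Th.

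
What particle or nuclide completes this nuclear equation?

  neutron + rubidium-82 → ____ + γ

Rb-83

Conserve mass number: 1 + 82 = A + 0, so A = 83.
Conserve atomic number: 0 + 37 = Z + 0, so Z = 37.
Z = 37 is rubidium, so the species is rubidium-83.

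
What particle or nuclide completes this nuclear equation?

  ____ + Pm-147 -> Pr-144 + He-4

Conserve mass number: A + 147 = 144 + 4, so A = 1.
Conserve atomic number: Z + 61 = 59 + 2, so Z = 0.
A = 1 and Z = 0 is n — a neutron.

neutron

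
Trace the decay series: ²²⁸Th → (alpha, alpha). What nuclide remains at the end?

Rn-220

Start: (A, Z) = (228, 90).
After α: (224, 88).
After α: (220, 86).
Z = 86 is radon.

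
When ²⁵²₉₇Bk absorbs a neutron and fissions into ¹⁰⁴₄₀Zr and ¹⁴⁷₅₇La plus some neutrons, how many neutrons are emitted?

2

Conserve mass number: 253 = 104 + 147 + k, so k = 253 − 251 = 2.
Check atomic number: 97 = 40 + 57 + 0 = 97. ✓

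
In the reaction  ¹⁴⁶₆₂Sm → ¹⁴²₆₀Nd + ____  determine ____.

alpha particle

Conserve mass number: 146 = 142 + A, so A = 4.
Conserve atomic number: 62 = 60 + Z, so Z = 2.
A = 4 and Z = 2 is ⁴₂He — an alpha particle.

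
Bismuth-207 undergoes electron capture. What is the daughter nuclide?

Electron capture: mass number changes by +0, atomic number by -1.
A: 207 = 207; Z: 83 − 1 = 82.
Z = 82 is lead, so the daughter is lead-207.

Pb-207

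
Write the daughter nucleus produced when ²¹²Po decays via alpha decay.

Alpha decay: mass number changes by -4, atomic number by -2.
A: 212 − 4 = 208; Z: 84 − 2 = 82.
Z = 82 is lead, so the daughter is ²⁰⁸Pb.

Pb-208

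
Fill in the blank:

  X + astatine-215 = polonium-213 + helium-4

Conserve mass number: A + 215 = 213 + 4, so A = 2.
Conserve atomic number: Z + 85 = 84 + 2, so Z = 1.
A = 2 and Z = 1 is hydrogen-2 — a deuteron.

deuteron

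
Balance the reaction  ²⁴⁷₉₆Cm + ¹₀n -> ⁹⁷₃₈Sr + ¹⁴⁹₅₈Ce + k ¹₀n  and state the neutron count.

2

Conserve mass number: 248 = 97 + 149 + k, so k = 248 − 246 = 2.
Check atomic number: 96 = 38 + 58 + 0 = 96. ✓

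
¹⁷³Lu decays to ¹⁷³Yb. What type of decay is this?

beta-plus decay or electron capture

ΔA = 173 − 173 = 0; ΔZ = 70 − 71 = -1.
A is unchanged and Z drops by 1 — a proton has become a neutron (β⁺ emission or electron capture).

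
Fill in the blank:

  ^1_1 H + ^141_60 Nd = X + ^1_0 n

Conserve mass number: 1 + 141 = A + 1, so A = 141.
Conserve atomic number: 1 + 60 = Z + 0, so Z = 61.
Z = 61 is promethium, so the species is ^141_61 Pm.

Pm-141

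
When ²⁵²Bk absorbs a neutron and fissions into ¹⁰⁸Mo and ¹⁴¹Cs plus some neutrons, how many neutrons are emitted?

4

Conserve mass number: 253 = 108 + 141 + k, so k = 253 − 249 = 4.
Check atomic number: 97 = 42 + 55 + 0 = 97. ✓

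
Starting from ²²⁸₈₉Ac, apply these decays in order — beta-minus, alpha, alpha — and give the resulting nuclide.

Rn-220

Start: (A, Z) = (228, 89).
After β⁻: (228, 90).
After α: (224, 88).
After α: (220, 86).
Z = 86 is radon.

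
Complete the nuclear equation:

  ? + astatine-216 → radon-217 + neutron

deuteron

Conserve mass number: A + 216 = 217 + 1, so A = 2.
Conserve atomic number: Z + 85 = 86 + 0, so Z = 1.
A = 2 and Z = 1 is hydrogen-2 — a deuteron.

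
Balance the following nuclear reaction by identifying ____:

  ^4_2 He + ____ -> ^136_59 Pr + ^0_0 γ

La-132

Conserve mass number: 4 + A = 136 + 0, so A = 132.
Conserve atomic number: 2 + Z = 59 + 0, so Z = 57.
Z = 57 is lanthanum, so the species is ^132_57 La.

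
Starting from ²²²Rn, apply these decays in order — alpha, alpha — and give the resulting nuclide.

Start: (A, Z) = (222, 86).
After α: (218, 84).
After α: (214, 82).
Z = 82 is lead.

Pb-214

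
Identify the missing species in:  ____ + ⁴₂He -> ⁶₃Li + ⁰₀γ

deuteron

Conserve mass number: A + 4 = 6 + 0, so A = 2.
Conserve atomic number: Z + 2 = 3 + 0, so Z = 1.
A = 2 and Z = 1 is ²₁H — a deuteron.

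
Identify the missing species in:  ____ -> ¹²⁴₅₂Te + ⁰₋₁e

Sb-124

Conserve mass number: A = 124 + 0, so A = 124.
Conserve atomic number: Z = 52 − 1, so Z = 51.
Z = 51 is antimony, so the species is ¹²⁴₅₁Sb.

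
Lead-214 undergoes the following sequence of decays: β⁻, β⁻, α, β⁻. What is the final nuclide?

Bi-210

Start: (A, Z) = (214, 82).
After β⁻: (214, 83).
After β⁻: (214, 84).
After α: (210, 82).
After β⁻: (210, 83).
Z = 83 is bismuth.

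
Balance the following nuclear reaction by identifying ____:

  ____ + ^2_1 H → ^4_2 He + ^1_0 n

Conserve mass number: A + 2 = 4 + 1, so A = 3.
Conserve atomic number: Z + 1 = 2 + 0, so Z = 1.
A = 3 and Z = 1 is ^3_1 H — a triton.

triton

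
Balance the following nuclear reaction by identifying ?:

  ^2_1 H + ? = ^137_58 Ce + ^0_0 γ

La-135

Conserve mass number: 2 + A = 137 + 0, so A = 135.
Conserve atomic number: 1 + Z = 58 + 0, so Z = 57.
Z = 57 is lanthanum, so the species is ^135_57 La.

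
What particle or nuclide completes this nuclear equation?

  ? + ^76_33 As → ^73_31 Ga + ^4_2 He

Conserve mass number: A + 76 = 73 + 4, so A = 1.
Conserve atomic number: Z + 33 = 31 + 2, so Z = 0.
A = 1 and Z = 0 is ^1_0 n — a neutron.

neutron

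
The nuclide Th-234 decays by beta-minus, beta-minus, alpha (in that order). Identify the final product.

Th-230

Start: (A, Z) = (234, 90).
After β⁻: (234, 91).
After β⁻: (234, 92).
After α: (230, 90).
Z = 90 is thorium.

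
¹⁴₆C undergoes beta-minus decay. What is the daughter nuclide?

N-14

Beta-minus decay: mass number changes by +0, atomic number by +1.
A: 14 = 14; Z: 6 + 1 = 7.
Z = 7 is nitrogen, so the daughter is ¹⁴₇N.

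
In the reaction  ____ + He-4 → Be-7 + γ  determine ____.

He-3

Conserve mass number: A + 4 = 7 + 0, so A = 3.
Conserve atomic number: Z + 2 = 4 + 0, so Z = 2.
Z = 2 is helium, so the species is He-3.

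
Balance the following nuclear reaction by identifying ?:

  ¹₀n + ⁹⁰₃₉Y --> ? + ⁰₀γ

Y-91

Conserve mass number: 1 + 90 = A + 0, so A = 91.
Conserve atomic number: 0 + 39 = Z + 0, so Z = 39.
Z = 39 is yttrium, so the species is ⁹¹₃₉Y.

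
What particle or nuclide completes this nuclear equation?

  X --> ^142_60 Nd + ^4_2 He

Conserve mass number: A = 142 + 4, so A = 146.
Conserve atomic number: Z = 60 + 2, so Z = 62.
Z = 62 is samarium, so the species is ^146_62 Sm.

Sm-146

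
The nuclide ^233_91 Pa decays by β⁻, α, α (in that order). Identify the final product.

Ra-225

Start: (A, Z) = (233, 91).
After β⁻: (233, 92).
After α: (229, 90).
After α: (225, 88).
Z = 88 is radium.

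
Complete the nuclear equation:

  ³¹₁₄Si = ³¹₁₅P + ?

Conserve mass number: 31 = 31 + A, so A = 0.
Conserve atomic number: 14 = 15 + Z, so Z = -1.
A = 0 and Z = -1 is ⁰₋₁e — a beta-minus particle.

beta-minus particle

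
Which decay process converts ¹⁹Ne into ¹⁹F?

ΔA = 19 − 19 = 0; ΔZ = 9 − 10 = -1.
A is unchanged and Z drops by 1 — a proton has become a neutron (β⁺ emission or electron capture).

beta-plus decay or electron capture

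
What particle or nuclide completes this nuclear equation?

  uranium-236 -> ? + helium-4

Conserve mass number: 236 = A + 4, so A = 232.
Conserve atomic number: 92 = Z + 2, so Z = 90.
Z = 90 is thorium, so the species is thorium-232.

Th-232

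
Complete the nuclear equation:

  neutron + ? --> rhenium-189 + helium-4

Conserve mass number: 1 + A = 189 + 4, so A = 192.
Conserve atomic number: 0 + Z = 75 + 2, so Z = 77.
Z = 77 is iridium, so the species is iridium-192.

Ir-192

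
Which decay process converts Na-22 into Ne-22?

beta-plus decay or electron capture

ΔA = 22 − 22 = 0; ΔZ = 10 − 11 = -1.
A is unchanged and Z drops by 1 — a proton has become a neutron (β⁺ emission or electron capture).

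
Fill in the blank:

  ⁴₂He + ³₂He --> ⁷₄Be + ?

Conserve mass number: 4 + 3 = 7 + A, so A = 0.
Conserve atomic number: 2 + 2 = 4 + Z, so Z = 0.
A = 0 and Z = 0 is ⁰₀γ — a gamma ray.

gamma ray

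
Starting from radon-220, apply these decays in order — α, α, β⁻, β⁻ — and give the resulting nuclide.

Po-212

Start: (A, Z) = (220, 86).
After α: (216, 84).
After α: (212, 82).
After β⁻: (212, 83).
After β⁻: (212, 84).
Z = 84 is polonium.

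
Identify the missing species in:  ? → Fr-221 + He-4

Conserve mass number: A = 221 + 4, so A = 225.
Conserve atomic number: Z = 87 + 2, so Z = 89.
Z = 89 is actinium, so the species is Ac-225.

Ac-225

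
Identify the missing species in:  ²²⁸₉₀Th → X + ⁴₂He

Ra-224

Conserve mass number: 228 = A + 4, so A = 224.
Conserve atomic number: 90 = Z + 2, so Z = 88.
Z = 88 is radium, so the species is ²²⁴₈₈Ra.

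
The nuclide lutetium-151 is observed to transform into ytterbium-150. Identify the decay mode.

ΔA = 150 − 151 = -1; ΔZ = 70 − 71 = -1.
A drops by 1 and Z drops by 1 — a proton was emitted.

proton emission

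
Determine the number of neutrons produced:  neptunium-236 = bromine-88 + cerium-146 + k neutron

Conserve mass number: 236 = 88 + 146 + k, so k = 236 − 234 = 2.
Check atomic number: 93 = 35 + 58 + 0 = 93. ✓

2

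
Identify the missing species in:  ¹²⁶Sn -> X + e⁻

Sb-126

Conserve mass number: 126 = A + 0, so A = 126.
Conserve atomic number: 50 = Z − 1, so Z = 51.
Z = 51 is antimony, so the species is ¹²⁶Sb.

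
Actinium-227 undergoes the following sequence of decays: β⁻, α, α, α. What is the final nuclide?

Start: (A, Z) = (227, 89).
After β⁻: (227, 90).
After α: (223, 88).
After α: (219, 86).
After α: (215, 84).
Z = 84 is polonium.

Po-215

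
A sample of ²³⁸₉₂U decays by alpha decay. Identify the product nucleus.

Alpha decay: mass number changes by -4, atomic number by -2.
A: 238 − 4 = 234; Z: 92 − 2 = 90.
Z = 90 is thorium, so the daughter is ²³⁴₉₀Th.

Th-234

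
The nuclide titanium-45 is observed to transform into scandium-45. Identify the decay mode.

beta-plus decay or electron capture

ΔA = 45 − 45 = 0; ΔZ = 21 − 22 = -1.
A is unchanged and Z drops by 1 — a proton has become a neutron (β⁺ emission or electron capture).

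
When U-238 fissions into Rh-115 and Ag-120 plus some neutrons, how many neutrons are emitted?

3

Conserve mass number: 238 = 115 + 120 + k, so k = 238 − 235 = 3.
Check atomic number: 92 = 45 + 47 + 0 = 92. ✓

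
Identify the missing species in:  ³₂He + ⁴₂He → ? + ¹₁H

Li-6

Conserve mass number: 3 + 4 = A + 1, so A = 6.
Conserve atomic number: 2 + 2 = Z + 1, so Z = 3.
Z = 3 is lithium, so the species is ⁶₃Li.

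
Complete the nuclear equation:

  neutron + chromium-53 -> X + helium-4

Ti-50

Conserve mass number: 1 + 53 = A + 4, so A = 50.
Conserve atomic number: 0 + 24 = Z + 2, so Z = 22.
Z = 22 is titanium, so the species is titanium-50.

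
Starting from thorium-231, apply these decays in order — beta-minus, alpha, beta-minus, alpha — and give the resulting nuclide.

Start: (A, Z) = (231, 90).
After β⁻: (231, 91).
After α: (227, 89).
After β⁻: (227, 90).
After α: (223, 88).
Z = 88 is radium.

Ra-223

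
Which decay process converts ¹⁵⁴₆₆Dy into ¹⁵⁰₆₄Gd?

ΔA = 150 − 154 = -4; ΔZ = 64 − 66 = -2.
A drops by 4 and Z drops by 2 — the signature of alpha emission.

alpha decay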